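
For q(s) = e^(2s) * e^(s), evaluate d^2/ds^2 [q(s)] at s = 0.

9

Take the Cauchy product of the two expansions.
From the series, [s^2] q = 9/2; multiply by 2! = 2 to get 9.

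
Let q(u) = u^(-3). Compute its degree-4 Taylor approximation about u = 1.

q(1) = 1
q′(1) = -3
q′′(1) = 12
q′′′(1) = -60
q^(4)(1) = 360
Dividing each by k! gives the coefficients c_0, ..., c_4.

15*(u - 1)^4 - 10*(u - 1)^3 + 6*(u - 1)^2 - 3*(u - 1) + 1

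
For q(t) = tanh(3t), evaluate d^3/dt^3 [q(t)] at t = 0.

From the series, [t^3] q = -9; multiply by 3! = 6 to get -54.

-54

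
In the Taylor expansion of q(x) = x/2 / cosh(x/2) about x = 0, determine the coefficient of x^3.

-1/16

Write the quotient as an unknown series and match coefficients against numerator = denominator · series.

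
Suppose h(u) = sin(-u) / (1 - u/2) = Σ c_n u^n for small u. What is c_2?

-1/2

Take the Cauchy product of the two expansions.
h(0) = 0
h′(0) = -1
h′′(0) = -1
Then c_k = h^(k)(0)/k! gives each Taylor coefficient.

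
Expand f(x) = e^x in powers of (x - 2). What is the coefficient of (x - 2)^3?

Apply the Taylor formula c_k = f^(k)(a)/k!.
[(x - 2)^0] = e^(2);  [(x - 2)^1] = e^(2);  [(x - 2)^2] = e^(2)/2;  [(x - 2)^3] = e^(2)/6.

e^(2)/6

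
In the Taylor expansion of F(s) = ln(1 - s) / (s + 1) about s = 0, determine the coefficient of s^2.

1/2

Use 1/(1 - r) = Σ r^k on the denominator, then take the Cauchy product.
So c_2 = F′′(0)/2! = 1/2.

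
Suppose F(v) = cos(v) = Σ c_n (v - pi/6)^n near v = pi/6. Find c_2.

-sqrt(3)/4

[(v - pi/6)^0] = sqrt(3)/2;  [(v - pi/6)^1] = -1/2;  [(v - pi/6)^2] = -sqrt(3)/4.
So c_2 = F′′(pi/6)/2! = -sqrt(3)/4.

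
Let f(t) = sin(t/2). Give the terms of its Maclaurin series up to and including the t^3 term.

[t^0] = 0;  [t^1] = 1/2;  [t^2] = 0;  [t^3] = -1/48.

-t^3/48 + t/2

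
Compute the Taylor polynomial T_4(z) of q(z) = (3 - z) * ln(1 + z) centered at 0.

Distribute the polynomial across the series and collect like powers.
q(0) = 0
q′(0) = 3
q′′(0) = -5
q′′′(0) = 9
q^(4)(0) = -26
Dividing each by k! gives the coefficients c_0, ..., c_4.

-13*z^4/12 + 3*z^3/2 - 5*z^2/2 + 3*z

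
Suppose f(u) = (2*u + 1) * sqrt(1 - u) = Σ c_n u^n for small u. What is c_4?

-21/128

Shift and add copies of the series according to the polynomial's terms.
f(0) = 1
f′(0) = 3/2
f′′(0) = -9/4
f′′′(0) = -15/8
f^(4)(0) = -63/16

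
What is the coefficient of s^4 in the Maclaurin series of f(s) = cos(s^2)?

Compute the successive derivatives at the expansion point and divide by k!.
f(0) = 1
f′(0) = 0
f′′(0) = 0
f′′′(0) = 0
f^(4)(0) = -12
So c_4 = f^(4)(0)/4! = -1/2.

-1/2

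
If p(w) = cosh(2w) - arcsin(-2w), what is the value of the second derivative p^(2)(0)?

Add the two expansions coefficient-wise.
The coefficient of w^2 in the expansion is 2, so p′′(0) = 2! * (2) = 4.

4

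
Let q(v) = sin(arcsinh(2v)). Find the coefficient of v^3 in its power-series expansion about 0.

Let u equal the inner series; expand the outer function in u and truncate.
[v^0] = 0;  [v^1] = 2;  [v^2] = 0;  [v^3] = -8/3.

-8/3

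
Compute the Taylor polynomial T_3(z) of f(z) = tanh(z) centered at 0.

[z^0] = 0;  [z^1] = 1;  [z^2] = 0;  [z^3] = -1/3.

-z^3/3 + z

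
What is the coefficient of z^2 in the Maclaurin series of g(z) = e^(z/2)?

g(0) = 1
g′(0) = 1/2
g′′(0) = 1/4
So c_2 = g′′(0)/2! = 1/8.

1/8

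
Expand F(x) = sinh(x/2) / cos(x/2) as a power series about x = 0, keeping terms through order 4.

Divide the numerator series by the denominator series (power-series long division).
F(0) = 0
F′(0) = 1/2
F′′(0) = 0
F′′′(0) = 1/2
F^(4)(0) = 0

x^3/12 + x/2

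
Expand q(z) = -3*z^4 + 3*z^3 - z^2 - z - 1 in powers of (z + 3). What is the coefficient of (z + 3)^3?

39

c_3 = q′′′(-3)/3! = 39.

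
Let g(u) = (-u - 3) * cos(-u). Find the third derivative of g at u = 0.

3

Shift and add copies of the series according to the polynomial's terms.
The coefficient of u^3 in the expansion is 1/2, so g′′′(0) = 3! * (1/2) = 3.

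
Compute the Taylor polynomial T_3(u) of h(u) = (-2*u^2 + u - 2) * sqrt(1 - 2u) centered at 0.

5*u^3/2 - 2*u^2 + 3*u - 2

Distribute the polynomial across the series and collect like powers.
h(0) = -2
h′(0) = 3
h′′(0) = -4
h′′′(0) = 15
Dividing each by k! gives the coefficients c_0, ..., c_3.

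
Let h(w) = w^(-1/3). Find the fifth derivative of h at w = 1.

-3640/243

Use the known series and substitute for the argument.
The coefficient of (w - 1)^5 in the expansion is -91/729, so h^(5)(1) = 5! * (-91/729) = -3640/243.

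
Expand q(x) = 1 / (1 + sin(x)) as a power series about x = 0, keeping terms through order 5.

-61*x^5/120 + 2*x^4/3 - 5*x^3/6 + x^2 - x + 1

Use the geometric series for the reciprocal, then substitute.
q(0) = 1
q′(0) = -1
q′′(0) = 2
q′′′(0) = -5
q^(4)(0) = 16
q^(5)(0) = -61
Then c_k = q^(k)(0)/k! gives each Taylor coefficient.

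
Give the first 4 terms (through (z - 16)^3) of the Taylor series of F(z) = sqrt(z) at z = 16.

(z - 16)^3/16384 - (z - 16)^2/512 + (z - 16)/8 + 4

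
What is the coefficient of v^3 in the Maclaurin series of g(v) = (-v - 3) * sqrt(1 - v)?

5/16

Multiply each power in the prefactor through the base expansion.
g(0) = -3
g′(0) = 1/2
g′′(0) = 7/4
g′′′(0) = 15/8
The Taylor polynomial is Σ g^(k)(0)/k! · v^k.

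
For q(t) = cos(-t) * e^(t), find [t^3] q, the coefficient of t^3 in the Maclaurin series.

Multiply the two series term by term and collect like powers.
[t^0] = 1;  [t^1] = 1;  [t^2] = 0;  [t^3] = -1/3.

-1/3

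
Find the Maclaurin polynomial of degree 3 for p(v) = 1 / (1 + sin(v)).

Expand as Σ (-1)^k u^k with u equal to the inner function's series.
[v^0] = 1;  [v^1] = -1;  [v^2] = 1;  [v^3] = -5/6.

-5*v^3/6 + v^2 - v + 1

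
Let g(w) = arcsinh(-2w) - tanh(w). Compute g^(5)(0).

-304

Add the two expansions coefficient-wise.
The coefficient of w^5 in the expansion is -38/15, so g^(5)(0) = 5! * (-38/15) = -304.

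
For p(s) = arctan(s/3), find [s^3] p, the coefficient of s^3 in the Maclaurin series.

-1/81

Differentiate repeatedly and evaluate at the center.
p(0) = 0
p′(0) = 1/3
p′′(0) = 0
p′′′(0) = -2/27
So c_3 = p′′′(0)/3! = -1/81.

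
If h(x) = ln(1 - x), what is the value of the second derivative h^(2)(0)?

-1

From the series, [x^2] h = -1/2; multiply by 2! = 2 to get -1.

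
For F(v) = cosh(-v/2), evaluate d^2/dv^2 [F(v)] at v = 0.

The coefficient of v^2 in the expansion is 1/8, so F′′(0) = 2! * (1/8) = 1/4.

1/4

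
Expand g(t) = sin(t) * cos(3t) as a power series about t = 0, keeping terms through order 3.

-14*t^3/3 + t

Take the Cauchy product of the two expansions.
g(0) = 0
g′(0) = 1
g′′(0) = 0
g′′′(0) = -28
Dividing each by k! gives the coefficients c_0, ..., c_3.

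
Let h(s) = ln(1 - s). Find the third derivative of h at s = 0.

Apply the Taylor formula c_k = f^(k)(a)/k!.
The coefficient of s^3 in the expansion is -1/3, so h′′′(0) = 3! * (-1/3) = -2.

-2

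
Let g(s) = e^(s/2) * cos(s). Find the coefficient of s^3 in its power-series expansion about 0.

Expand each factor separately, then convolve coefficients.
[s^0] = 1;  [s^1] = 1/2;  [s^2] = -3/8;  [s^3] = -11/48.
So c_3 = g′′′(0)/3! = -11/48.

-11/48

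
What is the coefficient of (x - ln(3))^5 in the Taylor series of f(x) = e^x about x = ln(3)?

1/40

f(ln(3)) = 3
f′(ln(3)) = 3
f′′(ln(3)) = 3
f′′′(ln(3)) = 3
f^(4)(ln(3)) = 3
f^(5)(ln(3)) = 3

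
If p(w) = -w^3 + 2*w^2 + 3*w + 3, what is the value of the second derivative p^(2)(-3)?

22

From the series, [(w + 3)^2] p = 11; multiply by 2! = 2 to get 22.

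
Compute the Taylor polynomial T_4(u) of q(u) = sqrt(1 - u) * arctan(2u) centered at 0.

29*u^4/24 - 35*u^3/12 - u^2 + 2*u

Take the Cauchy product of the two expansions.
[u^0] = 0;  [u^1] = 2;  [u^2] = -1;  [u^3] = -35/12;  [u^4] = 29/24.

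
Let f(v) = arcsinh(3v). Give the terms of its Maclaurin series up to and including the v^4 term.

Differentiate repeatedly and evaluate at the center.
f(0) = 0
f′(0) = 3
f′′(0) = 0
f′′′(0) = -27
f^(4)(0) = 0
Dividing each by k! gives the coefficients c_0, ..., c_4.

-9*v^3/2 + 3*v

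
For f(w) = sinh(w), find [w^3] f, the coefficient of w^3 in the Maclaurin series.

Differentiate repeatedly and evaluate at the center.

1/6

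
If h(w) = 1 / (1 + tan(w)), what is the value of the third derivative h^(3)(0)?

-8

Write 1/(1+u) = 1 - u + u^2 - u^3 + ... and substitute the series for u.
From the series, [w^3] h = -4/3; multiply by 3! = 6 to get -8.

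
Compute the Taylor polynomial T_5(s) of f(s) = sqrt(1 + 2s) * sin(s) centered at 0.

Multiply the two series term by term and collect like powers.

-8*s^5/15 + s^4/3 - 2*s^3/3 + s^2 + s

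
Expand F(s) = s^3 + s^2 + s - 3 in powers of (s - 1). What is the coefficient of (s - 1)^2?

4

F(1) = 0
F′(1) = 6
F′′(1) = 8
So c_2 = F′′(1)/2! = 4.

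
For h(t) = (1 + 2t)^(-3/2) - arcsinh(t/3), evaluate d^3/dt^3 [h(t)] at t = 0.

Add the two expansions coefficient-wise.
From the series, [t^3] h = -1417/81; multiply by 3! = 6 to get -2834/27.

-2834/27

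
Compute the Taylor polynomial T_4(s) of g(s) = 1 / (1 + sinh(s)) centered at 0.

4*s^4/3 - 7*s^3/6 + s^2 - s + 1

Expand as Σ (-1)^k u^k with u equal to the inner function's series.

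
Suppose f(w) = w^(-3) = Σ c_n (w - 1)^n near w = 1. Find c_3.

Apply the Taylor formula c_k = f^(k)(a)/k!.
[(w - 1)^0] = 1;  [(w - 1)^1] = -3;  [(w - 1)^2] = 6;  [(w - 1)^3] = -10.

-10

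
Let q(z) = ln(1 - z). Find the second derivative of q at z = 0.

-1

The coefficient of z^2 in the expansion is -1/2, so q′′(0) = 2! * (-1/2) = -1.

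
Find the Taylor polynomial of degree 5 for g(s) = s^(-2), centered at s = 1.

-6*(s - 1)^5 + 5*(s - 1)^4 - 4*(s - 1)^3 + 3*(s - 1)^2 - 2*(s - 1) + 1

Use the known series and substitute for the argument.
[(s - 1)^0] = 1;  [(s - 1)^1] = -2;  [(s - 1)^2] = 3;  [(s - 1)^3] = -4;  [(s - 1)^4] = 5;  [(s - 1)^5] = -6.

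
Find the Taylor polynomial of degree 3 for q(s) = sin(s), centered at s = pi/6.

-sqrt(3)*(s - pi/6)^3/12 - (s - pi/6)^2/4 + sqrt(3)*(s - pi/6)/2 + 1/2

[(s - pi/6)^0] = 1/2;  [(s - pi/6)^1] = sqrt(3)/2;  [(s - pi/6)^2] = -1/4;  [(s - pi/6)^3] = -sqrt(3)/12.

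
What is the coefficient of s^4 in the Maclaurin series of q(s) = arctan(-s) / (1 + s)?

2/3

Write out both Maclaurin series and multiply, keeping only the needed powers.
q(0) = 0
q′(0) = -1
q′′(0) = 2
q′′′(0) = -4
q^(4)(0) = 16
So c_4 = q^(4)(0)/4! = 2/3.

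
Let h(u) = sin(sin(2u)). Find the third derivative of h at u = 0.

Plug the Maclaurin series of the inner function into that of the outer and collect terms.
From the series, [u^3] h = -8/3; multiply by 3! = 6 to get -16.

-16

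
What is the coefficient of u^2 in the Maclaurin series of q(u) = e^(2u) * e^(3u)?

25/2

Multiply the two series term by term and collect like powers.
q(0) = 1
q′(0) = 5
q′′(0) = 25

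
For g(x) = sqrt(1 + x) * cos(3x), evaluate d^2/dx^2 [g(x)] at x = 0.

-37/4

Expand each factor separately, then convolve coefficients.
The coefficient of x^2 in the expansion is -37/8, so g′′(0) = 2! * (-37/8) = -37/4.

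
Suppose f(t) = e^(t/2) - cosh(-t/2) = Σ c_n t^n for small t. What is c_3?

Combine the two series term by term.
f(0) = 0
f′(0) = 1/2
f′′(0) = 0
f′′′(0) = 1/8

1/48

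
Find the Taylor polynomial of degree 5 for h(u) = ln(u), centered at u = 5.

Compute the successive derivatives at the expansion point and divide by k!.
h(5) = ln(5)
h′(5) = 1/5
h′′(5) = -1/25
h′′′(5) = 2/125
h^(4)(5) = -6/625
h^(5)(5) = 24/3125

(u - 5)^5/15625 - (u - 5)^4/2500 + (u - 5)^3/375 - (u - 5)^2/50 + (u - 5)/5 + ln(5)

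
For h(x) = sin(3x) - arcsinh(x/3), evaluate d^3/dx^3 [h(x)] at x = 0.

Expand each term separately and add.
The coefficient of x^3 in the expansion is -364/81, so h′′′(0) = 3! * (-364/81) = -728/27.

-728/27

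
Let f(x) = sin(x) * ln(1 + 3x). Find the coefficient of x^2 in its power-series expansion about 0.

Expand each factor separately, then convolve coefficients.
[x^0] = 0;  [x^1] = 0;  [x^2] = 3.

3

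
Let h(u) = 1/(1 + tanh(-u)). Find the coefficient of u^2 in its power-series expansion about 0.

1

Compose series: expand the inner function first, then feed it into the outer expansion.
[u^0] = 1;  [u^1] = 1;  [u^2] = 1.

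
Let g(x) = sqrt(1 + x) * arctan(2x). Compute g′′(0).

2

Multiply the two series term by term and collect like powers.
From the series, [x^2] g = 1; multiply by 2! = 2 to get 2.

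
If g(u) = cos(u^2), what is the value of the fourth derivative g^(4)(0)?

Apply the Taylor formula c_k = f^(k)(a)/k!.
The coefficient of u^4 in the expansion is -1/2, so g^(4)(0) = 4! * (-1/2) = -12.

-12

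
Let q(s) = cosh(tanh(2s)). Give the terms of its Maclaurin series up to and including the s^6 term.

Compose series: expand the inner function first, then feed it into the outer expansion.
q(0) = 1
q′(0) = 0
q′′(0) = 4
q′′′(0) = 0
q^(4)(0) = -112
q^(5)(0) = 0
q^(6)(0) = 6208
Then c_k = q^(k)(0)/k! gives each Taylor coefficient.

388*s^6/45 - 14*s^4/3 + 2*s^2 + 1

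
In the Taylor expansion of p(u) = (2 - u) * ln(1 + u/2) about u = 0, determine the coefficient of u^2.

-3/4

Multiply each power in the prefactor through the base expansion.
p(0) = 0
p′(0) = 1
p′′(0) = -3/2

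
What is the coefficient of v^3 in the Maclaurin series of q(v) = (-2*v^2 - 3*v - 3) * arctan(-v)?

1

Multiply each power in the prefactor through the base expansion.
q(0) = 0
q′(0) = 3
q′′(0) = 6
q′′′(0) = 6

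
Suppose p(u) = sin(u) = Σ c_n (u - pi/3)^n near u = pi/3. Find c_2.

-sqrt(3)/4

p(pi/3) = sqrt(3)/2
p′(pi/3) = 1/2
p′′(pi/3) = -sqrt(3)/2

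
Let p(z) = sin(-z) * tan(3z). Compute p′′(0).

Write out both Maclaurin series and multiply, keeping only the needed powers.
The coefficient of z^2 in the expansion is -3, so p′′(0) = 2! * (-3) = -6.

-6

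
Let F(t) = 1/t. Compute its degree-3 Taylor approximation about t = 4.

F(4) = 1/4
F′(4) = -1/16
F′′(4) = 1/32
F′′′(4) = -3/128

-(t - 4)^3/256 + (t - 4)^2/64 - (t - 4)/16 + 1/4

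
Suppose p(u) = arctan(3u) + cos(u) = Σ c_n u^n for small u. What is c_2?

-1/2

Add the two expansions coefficient-wise.
p(0) = 1
p′(0) = 3
p′′(0) = -1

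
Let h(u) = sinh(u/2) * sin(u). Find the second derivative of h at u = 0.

1

Expand each factor separately, then convolve coefficients.
The coefficient of u^2 in the expansion is 1/2, so h′′(0) = 2! * (1/2) = 1.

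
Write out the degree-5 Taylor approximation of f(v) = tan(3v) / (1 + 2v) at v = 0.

Write out both Maclaurin series and multiply, keeping only the needed powers.
f(0) = 0
f′(0) = 3
f′′(0) = -12
f′′′(0) = 126
f^(4)(0) = -1008
f^(5)(0) = 13968

582*v^5/5 - 42*v^4 + 21*v^3 - 6*v^2 + 3*v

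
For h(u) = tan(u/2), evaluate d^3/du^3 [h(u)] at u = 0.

From the series, [u^3] h = 1/24; multiply by 3! = 6 to get 1/4.

1/4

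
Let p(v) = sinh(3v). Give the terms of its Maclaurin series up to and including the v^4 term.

Apply the Taylor formula c_k = f^(k)(a)/k!.
p(0) = 0
p′(0) = 3
p′′(0) = 0
p′′′(0) = 27
p^(4)(0) = 0
Then c_k = p^(k)(0)/k! gives each Taylor coefficient.

9*v^3/2 + 3*v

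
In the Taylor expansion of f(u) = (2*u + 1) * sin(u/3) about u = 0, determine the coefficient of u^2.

2/3

Multiply each power in the prefactor through the base expansion.
f(0) = 0
f′(0) = 1/3
f′′(0) = 4/3
So c_2 = f′′(0)/2! = 2/3.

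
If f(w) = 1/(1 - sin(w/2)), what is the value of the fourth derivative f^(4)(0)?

1

Let u equal the inner series; expand the outer function in u and truncate.
The coefficient of w^4 in the expansion is 1/24, so f^(4)(0) = 4! * (1/24) = 1.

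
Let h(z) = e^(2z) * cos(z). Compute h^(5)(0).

Write out both Maclaurin series and multiply, keeping only the needed powers.
From the series, [z^5] h = -19/60; multiply by 5! = 120 to get -38.

-38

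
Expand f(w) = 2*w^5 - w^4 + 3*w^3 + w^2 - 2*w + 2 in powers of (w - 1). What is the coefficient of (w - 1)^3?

Use the known series and substitute for the argument.

19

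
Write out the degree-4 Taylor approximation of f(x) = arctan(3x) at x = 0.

-9*x^3 + 3*x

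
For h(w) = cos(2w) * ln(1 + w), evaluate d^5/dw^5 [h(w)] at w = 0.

Write out both Maclaurin series and multiply, keeping only the needed powers.
From the series, [w^5] h = 1/5; multiply by 5! = 120 to get 24.

24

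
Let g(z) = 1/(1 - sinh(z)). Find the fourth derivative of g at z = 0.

32

Plug the Maclaurin series of the inner function into that of the outer and collect terms.
The coefficient of z^4 in the expansion is 4/3, so g^(4)(0) = 4! * (4/3) = 32.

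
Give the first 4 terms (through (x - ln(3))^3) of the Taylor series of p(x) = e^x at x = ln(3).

(x - ln(3))^3/2 + 3*(x - ln(3))^2/2 + 3*(x - ln(3)) + 3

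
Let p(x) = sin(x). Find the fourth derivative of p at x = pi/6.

1/2

The coefficient of (x - pi/6)^4 in the expansion is 1/48, so p^(4)(pi/6) = 4! * (1/48) = 1/2.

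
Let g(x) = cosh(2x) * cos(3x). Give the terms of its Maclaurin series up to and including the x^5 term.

-119*x^4/24 - 5*x^2/2 + 1

Take the Cauchy product of the two expansions.
[x^0] = 1;  [x^1] = 0;  [x^2] = -5/2;  [x^3] = 0;  [x^4] = -119/24;  [x^5] = 0.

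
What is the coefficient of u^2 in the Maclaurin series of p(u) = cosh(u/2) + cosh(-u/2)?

1/4

Expand each term separately and add.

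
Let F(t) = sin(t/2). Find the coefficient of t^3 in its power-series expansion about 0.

[t^0] = 0;  [t^1] = 1/2;  [t^2] = 0;  [t^3] = -1/48.

-1/48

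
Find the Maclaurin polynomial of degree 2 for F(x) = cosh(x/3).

x^2/18 + 1

[x^0] = 1;  [x^1] = 0;  [x^2] = 1/18.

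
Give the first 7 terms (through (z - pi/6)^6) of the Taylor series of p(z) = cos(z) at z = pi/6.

-sqrt(3)*(z - pi/6)^6/1440 - (z - pi/6)^5/240 + sqrt(3)*(z - pi/6)^4/48 + (z - pi/6)^3/12 - sqrt(3)*(z - pi/6)^2/4 - (z - pi/6)/2 + sqrt(3)/2

p(pi/6) = sqrt(3)/2
p′(pi/6) = -1/2
p′′(pi/6) = -sqrt(3)/2
p′′′(pi/6) = 1/2
p^(4)(pi/6) = sqrt(3)/2
p^(5)(pi/6) = -1/2
p^(6)(pi/6) = -sqrt(3)/2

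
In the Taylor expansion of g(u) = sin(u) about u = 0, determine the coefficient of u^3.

-1/6

g(0) = 0
g′(0) = 1
g′′(0) = 0
g′′′(0) = -1
So c_3 = g′′′(0)/3! = -1/6.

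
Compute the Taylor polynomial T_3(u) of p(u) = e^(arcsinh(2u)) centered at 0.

Plug the Maclaurin series of the inner function into that of the outer and collect terms.
p(0) = 1
p′(0) = 2
p′′(0) = 4
p′′′(0) = 0
Then c_k = p^(k)(0)/k! gives each Taylor coefficient.

2*u^2 + 2*u + 1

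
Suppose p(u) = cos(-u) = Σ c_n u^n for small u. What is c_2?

-1/2

p(0) = 1
p′(0) = 0
p′′(0) = -1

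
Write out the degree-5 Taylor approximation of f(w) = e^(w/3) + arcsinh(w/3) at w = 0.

w^5/2916 + w^4/1944 + w^2/18 + 2*w/3 + 1

Add the two expansions coefficient-wise.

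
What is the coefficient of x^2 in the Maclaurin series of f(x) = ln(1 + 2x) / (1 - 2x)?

Write out both Maclaurin series and multiply, keeping only the needed powers.
So c_2 = f′′(0)/2! = 2.

2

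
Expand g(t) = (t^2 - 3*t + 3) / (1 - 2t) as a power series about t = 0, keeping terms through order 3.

14*t^3 + 7*t^2 + 3*t + 3

Distribute the polynomial across the series and collect like powers.
g(0) = 3
g′(0) = 3
g′′(0) = 14
g′′′(0) = 84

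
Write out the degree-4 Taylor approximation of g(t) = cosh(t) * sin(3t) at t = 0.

-3*t^3 + 3*t

Expand each factor separately, then convolve coefficients.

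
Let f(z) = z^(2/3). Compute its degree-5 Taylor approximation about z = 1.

14*(z - 1)^5/729 - 7*(z - 1)^4/243 + 4*(z - 1)^3/81 - (z - 1)^2/9 + 2*(z - 1)/3 + 1

Differentiate repeatedly and evaluate at the center.
f(1) = 1
f′(1) = 2/3
f′′(1) = -2/9
f′′′(1) = 8/27
f^(4)(1) = -56/81
f^(5)(1) = 560/243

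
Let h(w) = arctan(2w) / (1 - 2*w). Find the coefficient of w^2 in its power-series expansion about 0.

4

Use 1/(1 - r) = Σ r^k on the denominator, then take the Cauchy product.
h(0) = 0
h′(0) = 2
h′′(0) = 8
So c_2 = h′′(0)/2! = 4.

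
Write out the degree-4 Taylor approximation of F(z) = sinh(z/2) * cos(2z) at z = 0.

-47*z^3/48 + z/2

Expand each factor separately, then convolve coefficients.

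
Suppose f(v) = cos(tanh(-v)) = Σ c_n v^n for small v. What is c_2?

Substitute the inner expansion into the outer series and collect powers.
f(0) = 1
f′(0) = 0
f′′(0) = -1

-1/2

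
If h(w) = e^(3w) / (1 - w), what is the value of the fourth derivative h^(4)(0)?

Write out both Maclaurin series and multiply, keeping only the needed powers.
The coefficient of w^4 in the expansion is 131/8, so h^(4)(0) = 4! * (131/8) = 393.

393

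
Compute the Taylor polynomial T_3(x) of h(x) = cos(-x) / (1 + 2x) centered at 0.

Multiply the two series term by term and collect like powers.

-7*x^3 + 7*x^2/2 - 2*x + 1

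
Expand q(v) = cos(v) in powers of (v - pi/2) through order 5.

-(v - pi/2)^5/120 + (v - pi/2)^3/6 - (v - pi/2)

[(v - pi/2)^0] = 0;  [(v - pi/2)^1] = -1;  [(v - pi/2)^2] = 0;  [(v - pi/2)^3] = 1/6;  [(v - pi/2)^4] = 0;  [(v - pi/2)^5] = -1/120.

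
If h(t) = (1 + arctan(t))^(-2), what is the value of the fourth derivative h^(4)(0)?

72

Compose series: expand the inner function first, then feed it into the outer expansion.
From the series, [t^4] h = 3; multiply by 4! = 24 to get 72.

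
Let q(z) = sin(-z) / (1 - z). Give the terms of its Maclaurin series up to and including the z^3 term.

-5*z^3/6 - z^2 - z

Multiply the numerator's expansion by the denominator's geometric series.
[z^0] = 0;  [z^1] = -1;  [z^2] = -1;  [z^3] = -5/6.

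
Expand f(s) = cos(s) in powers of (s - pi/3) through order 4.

[(s - pi/3)^0] = 1/2;  [(s - pi/3)^1] = -sqrt(3)/2;  [(s - pi/3)^2] = -1/4;  [(s - pi/3)^3] = sqrt(3)/12;  [(s - pi/3)^4] = 1/48.

(s - pi/3)^4/48 + sqrt(3)*(s - pi/3)^3/12 - (s - pi/3)^2/4 - sqrt(3)*(s - pi/3)/2 + 1/2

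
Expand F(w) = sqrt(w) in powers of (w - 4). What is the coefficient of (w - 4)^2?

F(4) = 2
F′(4) = 1/4
F′′(4) = -1/32

-1/64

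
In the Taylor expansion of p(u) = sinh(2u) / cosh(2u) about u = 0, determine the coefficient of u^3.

Divide the numerator series by the denominator series (power-series long division).
p(0) = 0
p′(0) = 2
p′′(0) = 0
p′′′(0) = -16
Then c_k = p^(k)(0)/k! gives each Taylor coefficient.

-8/3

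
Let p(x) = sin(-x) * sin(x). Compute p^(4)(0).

Take the Cauchy product of the two expansions.
From the series, [x^4] p = 1/3; multiply by 4! = 24 to get 8.

8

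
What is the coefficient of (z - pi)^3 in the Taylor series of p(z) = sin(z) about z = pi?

1/6

Differentiate repeatedly and evaluate at the center.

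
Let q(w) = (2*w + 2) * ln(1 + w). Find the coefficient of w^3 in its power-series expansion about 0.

-1/3

Distribute the polynomial across the series and collect like powers.
q(0) = 0
q′(0) = 2
q′′(0) = 2
q′′′(0) = -2
Then c_k = q^(k)(0)/k! gives each Taylor coefficient.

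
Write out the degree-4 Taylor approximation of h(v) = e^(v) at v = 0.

v^4/24 + v^3/6 + v^2/2 + v + 1

Apply the Taylor formula c_k = f^(k)(a)/k!.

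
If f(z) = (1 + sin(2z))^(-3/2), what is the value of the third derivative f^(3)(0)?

Substitute the inner expansion into the outer series and collect powers.
From the series, [z^3] f = -31/2; multiply by 3! = 6 to get -93.

-93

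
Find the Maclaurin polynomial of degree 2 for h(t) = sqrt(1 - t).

-t^2/8 - t/2 + 1

h(0) = 1
h′(0) = -1/2
h′′(0) = -1/4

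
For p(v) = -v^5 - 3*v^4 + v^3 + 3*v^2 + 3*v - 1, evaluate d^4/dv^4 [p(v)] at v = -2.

168

From the series, [(v + 2)^4] p = 7; multiply by 4! = 24 to get 168.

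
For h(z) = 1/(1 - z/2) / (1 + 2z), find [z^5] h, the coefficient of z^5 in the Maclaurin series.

Multiply the two series term by term and collect like powers.
h(0) = 1
h′(0) = -3/2
h′′(0) = 13/2
h′′′(0) = -153/4
h^(4)(0) = 615/2
h^(5)(0) = -12285/4

-819/32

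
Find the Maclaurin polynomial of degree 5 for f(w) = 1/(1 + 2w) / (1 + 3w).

-665*w^5 + 211*w^4 - 65*w^3 + 19*w^2 - 5*w + 1

Multiply the two series term by term and collect like powers.
f(0) = 1
f′(0) = -5
f′′(0) = 38
f′′′(0) = -390
f^(4)(0) = 5064
f^(5)(0) = -79800
Dividing each by k! gives the coefficients c_0, ..., c_5.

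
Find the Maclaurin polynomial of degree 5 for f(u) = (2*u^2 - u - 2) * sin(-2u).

Shift and add copies of the series according to the polynomial's terms.
[u^0] = 0;  [u^1] = 4;  [u^2] = 2;  [u^3] = -20/3;  [u^4] = -4/3;  [u^5] = 16/5.

16*u^5/5 - 4*u^4/3 - 20*u^3/3 + 2*u^2 + 4*u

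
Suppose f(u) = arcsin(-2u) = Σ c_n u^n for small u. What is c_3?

f(0) = 0
f′(0) = -2
f′′(0) = 0
f′′′(0) = -8

-4/3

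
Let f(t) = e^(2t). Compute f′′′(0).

Differentiate repeatedly and evaluate at the center.
The coefficient of t^3 in the expansion is 4/3, so f′′′(0) = 3! * (4/3) = 8.

8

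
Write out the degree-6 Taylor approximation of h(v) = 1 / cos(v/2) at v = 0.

61*v^6/46080 + 5*v^4/384 + v^2/8 + 1

Divide the numerator series by the denominator series (power-series long division).
[v^0] = 1;  [v^1] = 0;  [v^2] = 1/8;  [v^3] = 0;  [v^4] = 5/384;  [v^5] = 0;  [v^6] = 61/46080.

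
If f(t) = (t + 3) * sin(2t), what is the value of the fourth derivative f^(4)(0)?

-32

Distribute the polynomial across the series and collect like powers.
The coefficient of t^4 in the expansion is -4/3, so f^(4)(0) = 4! * (-4/3) = -32.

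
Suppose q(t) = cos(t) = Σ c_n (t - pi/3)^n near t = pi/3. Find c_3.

sqrt(3)/12

Apply the Taylor formula c_k = f^(k)(a)/k!.
q(pi/3) = 1/2
q′(pi/3) = -sqrt(3)/2
q′′(pi/3) = -1/2
q′′′(pi/3) = sqrt(3)/2
Then c_k = q^(k)(pi/3)/k! gives each Taylor coefficient.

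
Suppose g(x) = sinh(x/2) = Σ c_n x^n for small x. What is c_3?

1/48

[x^0] = 0;  [x^1] = 1/2;  [x^2] = 0;  [x^3] = 1/48.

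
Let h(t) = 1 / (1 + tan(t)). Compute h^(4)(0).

40

Use the geometric series for the reciprocal, then substitute.
From the series, [t^4] h = 5/3; multiply by 4! = 24 to get 40.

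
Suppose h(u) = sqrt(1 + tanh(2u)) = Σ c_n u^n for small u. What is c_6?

Substitute the inner expansion into the outer series and collect powers.
[u^0] = 1;  [u^1] = 1;  [u^2] = -1/2;  [u^3] = -5/6;  [u^4] = 17/24;  [u^5] = 121/120;  [u^6] = -721/720.

-721/720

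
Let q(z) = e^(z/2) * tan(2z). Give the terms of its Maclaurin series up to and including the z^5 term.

Take the Cauchy product of the two expansions.
[z^0] = 0;  [z^1] = 2;  [z^2] = 1;  [z^3] = 35/12;  [z^4] = 11/8;  [z^5] = 4421/960.

4421*z^5/960 + 11*z^4/8 + 35*z^3/12 + z^2 + 2*z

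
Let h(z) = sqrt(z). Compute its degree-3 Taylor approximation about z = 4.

Compute the successive derivatives at the expansion point and divide by k!.
h(4) = 2
h′(4) = 1/4
h′′(4) = -1/32
h′′′(4) = 3/256
Then c_k = h^(k)(4)/k! gives each Taylor coefficient.

(z - 4)^3/512 - (z - 4)^2/64 + (z - 4)/4 + 2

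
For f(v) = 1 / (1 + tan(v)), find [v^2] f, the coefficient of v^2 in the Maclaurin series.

Expand as Σ (-1)^k u^k with u equal to the inner function's series.
f(0) = 1
f′(0) = -1
f′′(0) = 2
So c_2 = f′′(0)/2! = 1.

1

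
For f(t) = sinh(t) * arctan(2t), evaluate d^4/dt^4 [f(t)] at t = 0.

Write out both Maclaurin series and multiply, keeping only the needed powers.
From the series, [t^4] f = -7/3; multiply by 4! = 24 to get -56.

-56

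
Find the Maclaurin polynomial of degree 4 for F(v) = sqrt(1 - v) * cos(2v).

337*v^4/384 + 15*v^3/16 - 17*v^2/8 - v/2 + 1

Multiply the two series term by term and collect like powers.
[v^0] = 1;  [v^1] = -1/2;  [v^2] = -17/8;  [v^3] = 15/16;  [v^4] = 337/384.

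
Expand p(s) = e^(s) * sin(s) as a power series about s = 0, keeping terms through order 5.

-s^5/30 + s^3/3 + s^2 + s

Expand each factor separately, then convolve coefficients.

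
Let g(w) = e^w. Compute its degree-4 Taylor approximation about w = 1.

g(1) = e
g′(1) = e
g′′(1) = e
g′′′(1) = e
g^(4)(1) = e

e*(w - 1)^4/24 + e*(w - 1)^3/6 + e*(w - 1)^2/2 + e*(w - 1) + e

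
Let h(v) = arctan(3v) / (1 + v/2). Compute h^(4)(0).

99

Expand each factor separately, then convolve coefficients.
From the series, [v^4] h = 33/8; multiply by 4! = 24 to get 99.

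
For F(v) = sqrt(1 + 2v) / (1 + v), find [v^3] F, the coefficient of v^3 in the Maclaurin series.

1

Expand each factor separately, then convolve coefficients.
So c_3 = F′′′(0)/3! = 1.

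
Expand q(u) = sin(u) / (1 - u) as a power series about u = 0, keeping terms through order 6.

101*u^6/120 + 101*u^5/120 + 5*u^4/6 + 5*u^3/6 + u^2 + u

Take the Cauchy product of the two expansions.
q(0) = 0
q′(0) = 1
q′′(0) = 2
q′′′(0) = 5
q^(4)(0) = 20
q^(5)(0) = 101
q^(6)(0) = 606
Dividing each by k! gives the coefficients c_0, ..., c_6.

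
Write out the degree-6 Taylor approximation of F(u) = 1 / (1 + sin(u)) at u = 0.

17*u^6/45 - 61*u^5/120 + 2*u^4/3 - 5*u^3/6 + u^2 - u + 1

Expand as Σ (-1)^k u^k with u equal to the inner function's series.
F(0) = 1
F′(0) = -1
F′′(0) = 2
F′′′(0) = -5
F^(4)(0) = 16
F^(5)(0) = -61
F^(6)(0) = 272
Dividing each by k! gives the coefficients c_0, ..., c_6.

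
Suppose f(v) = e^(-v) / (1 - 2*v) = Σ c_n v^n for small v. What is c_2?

Multiply the numerator's expansion by the denominator's geometric series.
f(0) = 1
f′(0) = 1
f′′(0) = 5

5/2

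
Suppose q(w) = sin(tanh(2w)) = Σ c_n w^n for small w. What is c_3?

Compose series: expand the inner function first, then feed it into the outer expansion.
q(0) = 0
q′(0) = 2
q′′(0) = 0
q′′′(0) = -24

-4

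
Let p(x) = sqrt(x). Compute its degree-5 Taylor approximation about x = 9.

7*(x - 9)^5/5038848 - 5*(x - 9)^4/279936 + (x - 9)^3/3888 - (x - 9)^2/216 + (x - 9)/6 + 3

Apply the Taylor formula c_k = f^(k)(a)/k!.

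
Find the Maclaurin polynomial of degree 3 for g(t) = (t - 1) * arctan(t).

t^3/3 + t^2 - t

Multiply each power in the prefactor through the base expansion.
g(0) = 0
g′(0) = -1
g′′(0) = 2
g′′′(0) = 2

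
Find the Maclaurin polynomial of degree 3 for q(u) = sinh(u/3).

u^3/162 + u/3

q(0) = 0
q′(0) = 1/3
q′′(0) = 0
q′′′(0) = 1/27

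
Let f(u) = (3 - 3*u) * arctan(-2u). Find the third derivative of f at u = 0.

Distribute the polynomial across the series and collect like powers.
From the series, [u^3] f = 8; multiply by 3! = 6 to get 48.

48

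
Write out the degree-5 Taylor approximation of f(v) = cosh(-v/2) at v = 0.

[v^0] = 1;  [v^1] = 0;  [v^2] = 1/8;  [v^3] = 0;  [v^4] = 1/384;  [v^5] = 0.

v^4/384 + v^2/8 + 1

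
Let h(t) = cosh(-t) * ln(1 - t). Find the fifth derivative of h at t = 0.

-49

Expand each factor separately, then convolve coefficients.
From the series, [t^5] h = -49/120; multiply by 5! = 120 to get -49.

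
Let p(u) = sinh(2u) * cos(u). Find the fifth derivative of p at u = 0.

-38

Write out both Maclaurin series and multiply, keeping only the needed powers.
The coefficient of u^5 in the expansion is -19/60, so p^(5)(0) = 5! * (-19/60) = -38.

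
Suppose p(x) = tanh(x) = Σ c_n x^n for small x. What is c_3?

c_3 = p′′′(0)/3! = -1/3.

-1/3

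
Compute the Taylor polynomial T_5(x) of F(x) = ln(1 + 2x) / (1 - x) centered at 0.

76*x^5/15 - 4*x^4/3 + 8*x^3/3 + 2*x

Use 1/(1 - r) = Σ r^k on the denominator, then take the Cauchy product.
F(0) = 0
F′(0) = 2
F′′(0) = 0
F′′′(0) = 16
F^(4)(0) = -32
F^(5)(0) = 608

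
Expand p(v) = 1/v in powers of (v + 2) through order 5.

-(v + 2)^5/64 - (v + 2)^4/32 - (v + 2)^3/16 - (v + 2)^2/8 - (v + 2)/4 - 1/2

p(-2) = -1/2
p′(-2) = -1/4
p′′(-2) = -1/4
p′′′(-2) = -3/8
p^(4)(-2) = -3/4
p^(5)(-2) = -15/8
Then c_k = p^(k)(-2)/k! gives each Taylor coefficient.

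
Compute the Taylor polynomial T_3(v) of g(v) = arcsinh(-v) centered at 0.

v^3/6 - v

[v^0] = 0;  [v^1] = -1;  [v^2] = 0;  [v^3] = 1/6.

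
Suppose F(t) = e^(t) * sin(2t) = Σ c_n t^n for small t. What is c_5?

-19/60

Multiply the two series term by term and collect like powers.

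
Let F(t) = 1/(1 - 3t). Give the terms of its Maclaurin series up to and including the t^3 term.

27*t^3 + 9*t^2 + 3*t + 1

Apply the Taylor formula c_k = f^(k)(a)/k!.
F(0) = 1
F′(0) = 3
F′′(0) = 18
F′′′(0) = 162
Dividing each by k! gives the coefficients c_0, ..., c_3.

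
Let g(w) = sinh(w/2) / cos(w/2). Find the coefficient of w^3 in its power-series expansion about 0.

Invert the denominator's series and multiply.
g(0) = 0
g′(0) = 1/2
g′′(0) = 0
g′′′(0) = 1/2
Dividing each by k! gives the coefficients c_0, ..., c_3.

1/12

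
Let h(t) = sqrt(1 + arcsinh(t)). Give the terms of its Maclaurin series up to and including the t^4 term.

t^4/384 - t^3/48 - t^2/8 + t/2 + 1

Plug the Maclaurin series of the inner function into that of the outer and collect terms.
h(0) = 1
h′(0) = 1/2
h′′(0) = -1/4
h′′′(0) = -1/8
h^(4)(0) = 1/16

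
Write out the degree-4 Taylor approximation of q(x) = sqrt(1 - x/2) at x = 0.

q(0) = 1
q′(0) = -1/4
q′′(0) = -1/16
q′′′(0) = -3/64
q^(4)(0) = -15/256
The Taylor polynomial is Σ q^(k)(0)/k! · x^k.

-5*x^4/2048 - x^3/128 - x^2/32 - x/4 + 1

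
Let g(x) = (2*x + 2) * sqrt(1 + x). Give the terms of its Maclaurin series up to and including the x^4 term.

Shift and add copies of the series according to the polynomial's terms.

3*x^4/64 - x^3/8 + 3*x^2/4 + 3*x + 2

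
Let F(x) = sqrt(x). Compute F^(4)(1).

-15/16

From the series, [(x - 1)^4] F = -5/128; multiply by 4! = 24 to get -15/16.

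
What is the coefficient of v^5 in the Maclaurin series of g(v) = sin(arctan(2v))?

12

Let u equal the inner series; expand the outer function in u and truncate.
[v^0] = 0;  [v^1] = 2;  [v^2] = 0;  [v^3] = -4;  [v^4] = 0;  [v^5] = 12.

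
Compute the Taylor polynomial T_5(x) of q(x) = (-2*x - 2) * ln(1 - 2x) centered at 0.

104*x^5/5 + 40*x^4/3 + 28*x^3/3 + 8*x^2 + 4*x

Multiply each power in the prefactor through the base expansion.
[x^0] = 0;  [x^1] = 4;  [x^2] = 8;  [x^3] = 28/3;  [x^4] = 40/3;  [x^5] = 104/5.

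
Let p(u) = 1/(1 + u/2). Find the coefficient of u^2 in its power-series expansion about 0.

1/4

p(0) = 1
p′(0) = -1/2
p′′(0) = 1/2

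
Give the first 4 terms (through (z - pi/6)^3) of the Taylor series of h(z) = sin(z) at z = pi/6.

-sqrt(3)*(z - pi/6)^3/12 - (z - pi/6)^2/4 + sqrt(3)*(z - pi/6)/2 + 1/2

Apply the Taylor formula c_k = f^(k)(a)/k!.
h(pi/6) = 1/2
h′(pi/6) = sqrt(3)/2
h′′(pi/6) = -1/2
h′′′(pi/6) = -sqrt(3)/2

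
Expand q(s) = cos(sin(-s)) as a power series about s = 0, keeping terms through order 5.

5*s^4/24 - s^2/2 + 1

Let u equal the inner series; expand the outer function in u and truncate.
q(0) = 1
q′(0) = 0
q′′(0) = -1
q′′′(0) = 0
q^(4)(0) = 5
q^(5)(0) = 0
Dividing each by k! gives the coefficients c_0, ..., c_5.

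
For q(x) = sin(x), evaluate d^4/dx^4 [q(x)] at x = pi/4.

From the series, [(x - pi/4)^4] q = sqrt(2)/48; multiply by 4! = 24 to get sqrt(2)/2.

sqrt(2)/2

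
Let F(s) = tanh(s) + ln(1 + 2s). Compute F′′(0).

Combine the two series term by term.
The coefficient of s^2 in the expansion is -2, so F′′(0) = 2! * (-2) = -4.

-4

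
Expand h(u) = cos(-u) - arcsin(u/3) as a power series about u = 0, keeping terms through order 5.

-u^5/3240 + u^4/24 - u^3/162 - u^2/2 - u/3 + 1

Combine the two series term by term.
[u^0] = 1;  [u^1] = -1/3;  [u^2] = -1/2;  [u^3] = -1/162;  [u^4] = 1/24;  [u^5] = -1/3240.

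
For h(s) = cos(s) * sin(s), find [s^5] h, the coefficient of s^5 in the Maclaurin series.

Write out both Maclaurin series and multiply, keeping only the needed powers.

2/15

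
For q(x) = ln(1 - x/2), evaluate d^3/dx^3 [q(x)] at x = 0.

-1/4

The coefficient of x^3 in the expansion is -1/24, so q′′′(0) = 3! * (-1/24) = -1/4.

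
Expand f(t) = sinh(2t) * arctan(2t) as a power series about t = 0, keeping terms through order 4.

-8*t^4/3 + 4*t^2

Expand each factor separately, then convolve coefficients.
[t^0] = 0;  [t^1] = 0;  [t^2] = 4;  [t^3] = 0;  [t^4] = -8/3.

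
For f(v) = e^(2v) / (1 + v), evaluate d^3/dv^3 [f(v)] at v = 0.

2

Write out both Maclaurin series and multiply, keeping only the needed powers.
The coefficient of v^3 in the expansion is 1/3, so f′′′(0) = 3! * (1/3) = 2.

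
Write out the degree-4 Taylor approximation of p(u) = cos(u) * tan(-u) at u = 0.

Take the Cauchy product of the two expansions.
p(0) = 0
p′(0) = -1
p′′(0) = 0
p′′′(0) = 1
p^(4)(0) = 0

u^3/6 - u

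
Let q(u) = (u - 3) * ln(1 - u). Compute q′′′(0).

3

Distribute the polynomial across the series and collect like powers.
From the series, [u^3] q = 1/2; multiply by 3! = 6 to get 3.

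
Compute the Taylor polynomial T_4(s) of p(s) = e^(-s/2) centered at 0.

s^4/384 - s^3/48 + s^2/8 - s/2 + 1

Apply the Taylor formula c_k = f^(k)(a)/k!.
p(0) = 1
p′(0) = -1/2
p′′(0) = 1/4
p′′′(0) = -1/8
p^(4)(0) = 1/16
Then c_k = p^(k)(0)/k! gives each Taylor coefficient.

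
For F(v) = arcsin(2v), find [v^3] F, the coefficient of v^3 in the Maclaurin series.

4/3

Use the known series and substitute for the argument.
F(0) = 0
F′(0) = 2
F′′(0) = 0
F′′′(0) = 8
Dividing each by k! gives the coefficients c_0, ..., c_3.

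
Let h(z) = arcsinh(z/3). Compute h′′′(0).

The coefficient of z^3 in the expansion is -1/162, so h′′′(0) = 3! * (-1/162) = -1/27.

-1/27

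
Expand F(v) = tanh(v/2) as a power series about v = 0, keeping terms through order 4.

Differentiate repeatedly and evaluate at the center.
F(0) = 0
F′(0) = 1/2
F′′(0) = 0
F′′′(0) = -1/4
F^(4)(0) = 0

-v^3/24 + v/2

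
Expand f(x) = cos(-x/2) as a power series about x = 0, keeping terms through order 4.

[x^0] = 1;  [x^1] = 0;  [x^2] = -1/8;  [x^3] = 0;  [x^4] = 1/384.

x^4/384 - x^2/8 + 1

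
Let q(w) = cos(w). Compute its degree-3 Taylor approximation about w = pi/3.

q(pi/3) = 1/2
q′(pi/3) = -sqrt(3)/2
q′′(pi/3) = -1/2
q′′′(pi/3) = sqrt(3)/2

sqrt(3)*(w - pi/3)^3/12 - (w - pi/3)^2/4 - sqrt(3)*(w - pi/3)/2 + 1/2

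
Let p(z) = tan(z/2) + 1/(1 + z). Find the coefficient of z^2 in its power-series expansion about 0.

Expand each term separately and add.
[z^0] = 1;  [z^1] = -1/2;  [z^2] = 1.
So c_2 = p′′(0)/2! = 1.

1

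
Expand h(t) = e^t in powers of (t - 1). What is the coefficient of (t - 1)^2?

e/2

Compute the successive derivatives at the expansion point and divide by k!.
h(1) = e
h′(1) = e
h′′(1) = e
Dividing each by k! gives the coefficients c_0, ..., c_2.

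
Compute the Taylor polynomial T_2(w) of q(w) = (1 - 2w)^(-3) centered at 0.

24*w^2 + 6*w + 1

q(0) = 1
q′(0) = 6
q′′(0) = 48
The Taylor polynomial is Σ q^(k)(0)/k! · w^k.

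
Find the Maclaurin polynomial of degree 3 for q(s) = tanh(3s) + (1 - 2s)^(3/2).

-17*s^3/2 + 3*s^2/2 + 1

Add the two expansions coefficient-wise.
q(0) = 1
q′(0) = 0
q′′(0) = 3
q′′′(0) = -51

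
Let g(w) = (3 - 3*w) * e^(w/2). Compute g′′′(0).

-15/8

Distribute the polynomial across the series and collect like powers.
The coefficient of w^3 in the expansion is -5/16, so g′′′(0) = 3! * (-5/16) = -15/8.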